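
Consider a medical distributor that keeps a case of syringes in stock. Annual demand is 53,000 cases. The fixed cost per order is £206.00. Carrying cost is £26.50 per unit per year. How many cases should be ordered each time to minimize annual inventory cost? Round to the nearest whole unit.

EOQ = √(2DS / H) = √(2 × 53,000 × 206 / 26.5).
= √(21,836,000 / 26.5) = √824,000 ≈ 907.744.

Q* ≈ 908 cases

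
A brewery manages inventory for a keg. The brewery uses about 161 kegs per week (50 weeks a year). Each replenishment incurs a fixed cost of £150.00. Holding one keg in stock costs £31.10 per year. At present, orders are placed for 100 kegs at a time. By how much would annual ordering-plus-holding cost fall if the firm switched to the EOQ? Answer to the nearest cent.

Annual demand D = 161 × 50 = 8,050.
EOQ = √(2DS/H) = √(2 × 8,050 × 150 / 31.1) ≈ 278.66.
Cost at Q* = (D/Q*)S + (Q*/2)H = √(2DSH) ≈ £8,666.40.
Cost at Q = 100: (8,050/100)×150 + (100/2)×31.1 = £12,075.00 + £1,555.00 = £13,630.00.
Excess = £13,630.00 − £8,666.40 = £4,963.60.

Extra cost ≈ £4,963.60 per year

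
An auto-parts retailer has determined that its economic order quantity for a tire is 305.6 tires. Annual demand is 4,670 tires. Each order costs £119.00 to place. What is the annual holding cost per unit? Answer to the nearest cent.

Squaring Q* = √(2DS/H) gives Q*² = 2DS/H.
From Q* = √(2DS/H): H = 2DS / Q*² = 2 × 4,670 × 119 / 305.6² = 11.9011.

H ≈ £11.90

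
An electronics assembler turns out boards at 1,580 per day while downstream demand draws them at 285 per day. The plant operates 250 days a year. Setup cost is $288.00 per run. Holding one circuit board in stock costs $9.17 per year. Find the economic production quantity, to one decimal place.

Q* ≈ 2,336.8 boards

Annual demand D = 285 × 250 = 71,250.
Production build-up factor (1 − d/p) = 1 − 285/1,580 = 0.8196.
Q* = √(2DS / (H(1 − d/p))) = √(2 × 71,250 × 288 / (9.17 × 0.8196)).
= √(41,040,000 / 7.5159) ≈ 2336.752.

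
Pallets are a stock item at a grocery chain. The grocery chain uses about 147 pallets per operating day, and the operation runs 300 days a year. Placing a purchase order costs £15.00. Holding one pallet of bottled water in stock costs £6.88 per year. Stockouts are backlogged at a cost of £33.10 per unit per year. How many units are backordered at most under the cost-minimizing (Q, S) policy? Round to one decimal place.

S* ≈ 82.9 pallets

Annual demand D = 147 × 300 = 44,100.
With planned backorders, Q* = √(2DS/H) · √((H+B)/B).
√(2DS/H) = √(2 × 44,100 × 15 / 6.88) = 438.516.
√((H+B)/B) = √((6.88+33.1)/33.1) = 1.0990.
Q* ≈ 481.940.
S* = Q* · H/(H+B) = 481.940 × 6.88/39.98 ≈ 82.935.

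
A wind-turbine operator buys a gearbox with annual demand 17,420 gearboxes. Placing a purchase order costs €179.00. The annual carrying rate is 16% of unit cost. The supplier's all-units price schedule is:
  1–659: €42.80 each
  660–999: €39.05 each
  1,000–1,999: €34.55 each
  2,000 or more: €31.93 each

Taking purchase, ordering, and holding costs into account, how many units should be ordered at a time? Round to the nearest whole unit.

Q* ≈ 2,000 gearboxes

Holding cost per unit per year at price C is H = 0.16·C.
Evaluate total cost at each tier's feasible EOQ or, if the EOQ is below the tier, at the tier's minimum quantity.
Tier 1 (€42.80): EOQ = 954.3 exceeds tier's upper bound 659, so this tier is dominated.
Tier 2 (€39.05): EOQ = 999.1 exceeds tier's upper bound 999, so this tier is dominated.
EOQ at €34.55 = 1062.1 (feasible in tier 3): TC = 17,420×€34.55 + (17,420/1062.1)×179 + (1062.1/2)×0.16×€34.55 = €607,732.51.
EOQ at €31.93 = 1104.9 < 2000, so use break Q=2000: TC = 17,420×€31.93 + (17,420/2000.0)×179 + (2000.0/2)×0.16×€31.93 = €562,888.49.
Lowest total cost is €562,888.49 at Q = 2000.0.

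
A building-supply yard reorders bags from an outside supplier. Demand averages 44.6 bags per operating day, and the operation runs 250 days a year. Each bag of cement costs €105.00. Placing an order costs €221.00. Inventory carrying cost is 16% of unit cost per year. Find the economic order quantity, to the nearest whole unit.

Annual demand D = 44.6 × 250 = 11,150.
Holding cost H = 0.16 × €105.00 = €16.8000 per unit per year.
EOQ = √(2DS / H) = √(2 × 11,150 × 221 / 16.8).
= √(4,928,300 / 16.8) = √293,351.1905 ≈ 541.619.

Q* ≈ 542 bags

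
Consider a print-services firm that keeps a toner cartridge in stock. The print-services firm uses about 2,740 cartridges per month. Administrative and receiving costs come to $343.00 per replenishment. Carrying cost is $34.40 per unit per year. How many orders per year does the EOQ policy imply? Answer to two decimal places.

N ≈ 40.61 orders per year

Annual demand D = 2,740 × 12 = 32,880.
EOQ = √(2DS/H) = √(2 × 32,880 × 343 / 34.4) ≈ 809.75.
Orders per year = D / Q* = 32,880 / 809.75 ≈ 40.605.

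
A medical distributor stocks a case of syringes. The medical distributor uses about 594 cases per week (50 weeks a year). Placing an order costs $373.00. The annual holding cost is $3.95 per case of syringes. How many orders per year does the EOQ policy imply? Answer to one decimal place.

Annual demand D = 594 × 50 = 29,700.
EOQ = √(2DS/H) = √(2 × 29,700 × 373 / 3.95) ≈ 2368.37.
Orders per year = D / Q* = 29,700 / 2368.37 ≈ 12.540.

N ≈ 12.5 orders per year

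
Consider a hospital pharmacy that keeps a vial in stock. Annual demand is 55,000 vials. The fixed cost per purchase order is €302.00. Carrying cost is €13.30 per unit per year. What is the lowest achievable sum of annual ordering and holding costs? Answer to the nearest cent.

Q* = √(2DS/H) = √(2 × 55,000 × 302 / 13.3) ≈ 1580.43.
At the optimum the two cost components are equal, so total cost = 2·(Q*/2)H = Q*·H.
Minimum total = √(2DSH) = √(2 × 55,000 × 302 × 13.3) ≈ 21019.657.

TC* ≈ €21,019.66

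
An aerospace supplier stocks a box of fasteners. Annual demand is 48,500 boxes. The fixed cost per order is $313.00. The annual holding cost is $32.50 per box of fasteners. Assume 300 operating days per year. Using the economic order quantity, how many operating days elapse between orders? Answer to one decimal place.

Q* = √(2DS/H) = √(2 × 48,500 × 313 / 32.5) ≈ 966.53.
Cycle time = Q*/D × 300 = 966.53 / 48,500 × 300 ≈ 5.979 days.

T ≈ 6.0 days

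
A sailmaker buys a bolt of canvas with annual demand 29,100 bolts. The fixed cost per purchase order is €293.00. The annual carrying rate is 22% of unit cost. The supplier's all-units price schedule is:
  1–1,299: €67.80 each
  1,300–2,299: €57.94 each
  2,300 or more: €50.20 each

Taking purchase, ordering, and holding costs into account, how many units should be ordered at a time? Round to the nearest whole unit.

Holding cost per unit per year at price C is H = 0.22·C.
For each price level, check whether its EOQ is feasible; otherwise the best quantity at that price is the breakpoint.
EOQ at €67.80 = 1069.2 (feasible in tier 1): TC = 29,100×€67.80 + (29,100/1069.2)×293 + (1069.2/2)×0.22×€67.80 = €1,988,928.56.
EOQ at €57.94 = 1156.6 < 1300, so use break Q=1300: TC = 29,100×€57.94 + (29,100/1300.0)×293 + (1300.0/2)×0.22×€57.94 = €1,700,898.11.
EOQ at €50.20 = 1242.6 < 2300, so use break Q=2300: TC = 29,100×€50.20 + (29,100/2300.0)×293 + (2300.0/2)×0.22×€50.20 = €1,477,227.69.
Lowest total cost is €1,477,227.69 at Q = 2300.0.

Q* ≈ 2,300 bolts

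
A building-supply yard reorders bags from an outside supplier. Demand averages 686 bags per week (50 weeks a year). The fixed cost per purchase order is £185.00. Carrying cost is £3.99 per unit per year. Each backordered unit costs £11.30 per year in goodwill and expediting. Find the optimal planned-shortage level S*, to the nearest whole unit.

Annual demand D = 686 × 50 = 34,300.
With planned backorders, Q* = √(2DS/H) · √((H+B)/B).
√(2DS/H) = √(2 × 34,300 × 185 / 3.99) = 1783.452.
√((H+B)/B) = √((3.99+11.3)/11.3) = 1.1632.
Q* ≈ 2074.560.
S* = Q* · H/(H+B) = 2074.560 × 3.99/15.29 ≈ 541.367.

S* ≈ 541 bags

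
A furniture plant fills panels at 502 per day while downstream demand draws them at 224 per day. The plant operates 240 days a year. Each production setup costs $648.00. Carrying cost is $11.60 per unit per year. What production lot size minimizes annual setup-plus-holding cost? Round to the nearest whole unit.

Annual demand D = 224 × 240 = 53,760.
Production build-up factor (1 − d/p) = 1 − 224/502 = 0.5538.
Q* = √(2DS / (H(1 − d/p))) = √(2 × 53,760 × 648 / (11.6 × 0.5538)).
= √(69,672,960 / 6.4239) ≈ 3293.310.

Q* ≈ 3,293 panels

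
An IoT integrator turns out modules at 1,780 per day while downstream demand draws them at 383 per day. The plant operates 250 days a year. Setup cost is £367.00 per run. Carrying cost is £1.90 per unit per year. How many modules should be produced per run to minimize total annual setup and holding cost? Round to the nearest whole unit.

Annual demand D = 383 × 250 = 95,750.
Production build-up factor (1 − d/p) = 1 − 383/1,780 = 0.7848.
Q* = √(2DS / (H(1 − d/p))) = √(2 × 95,750 × 367 / (1.9 × 0.7848)).
= √(70,280,500 / 1.4912) ≈ 6865.188.

Q* ≈ 6,865 modules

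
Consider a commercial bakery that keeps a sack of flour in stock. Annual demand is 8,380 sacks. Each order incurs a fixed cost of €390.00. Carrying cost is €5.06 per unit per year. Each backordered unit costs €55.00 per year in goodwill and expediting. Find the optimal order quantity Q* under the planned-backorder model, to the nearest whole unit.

With planned backorders, Q* = √(2DS/H) · √((H+B)/B).
√(2DS/H) = √(2 × 8,380 × 390 / 5.06) = 1136.564.
√((H+B)/B) = √((5.06+55)/55) = 1.0450.
Q* ≈ 1187.696.

Q* ≈ 1,188 sacks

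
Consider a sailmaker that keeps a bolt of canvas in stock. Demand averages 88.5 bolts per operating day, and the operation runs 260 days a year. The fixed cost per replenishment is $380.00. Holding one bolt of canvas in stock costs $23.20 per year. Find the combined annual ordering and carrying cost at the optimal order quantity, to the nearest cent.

Annual demand D = 88.5 × 260 = 23,010.
EOQ = √(2DS/H) = √(2 × 23,010 × 380 / 23.2) ≈ 868.20.
At Q*, ordering cost (D/Q*)S equals holding cost (Q*/2)H, each = √(DSH/2).
Minimum total = √(2DSH) = √(2 × 23,010 × 380 × 23.2) ≈ 20142.302.

TC* ≈ $20,142.30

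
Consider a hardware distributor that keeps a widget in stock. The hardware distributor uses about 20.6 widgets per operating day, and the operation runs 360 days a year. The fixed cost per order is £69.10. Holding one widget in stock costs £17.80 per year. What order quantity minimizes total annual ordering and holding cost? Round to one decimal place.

Q* ≈ 240.0 widgets

Annual demand D = 20.6 × 360 = 7,416.
EOQ = √(2DS / H) = √(2 × 7,416 × 69.1 / 17.8).
= √(1,024,891.2 / 17.8) = √57,578.1573 ≈ 239.954.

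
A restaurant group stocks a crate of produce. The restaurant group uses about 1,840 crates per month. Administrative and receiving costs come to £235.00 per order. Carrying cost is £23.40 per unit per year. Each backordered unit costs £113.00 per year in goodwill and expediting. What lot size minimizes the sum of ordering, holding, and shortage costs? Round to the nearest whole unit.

Annual demand D = 1,840 × 12 = 22,080.
With planned backorders, Q* = √(2DS/H) · √((H+B)/B).
√(2DS/H) = √(2 × 22,080 × 235 / 23.4) = 665.948.
√((H+B)/B) = √((23.4+113)/113) = 1.0987.
Q* ≈ 731.659.

Q* ≈ 732 crates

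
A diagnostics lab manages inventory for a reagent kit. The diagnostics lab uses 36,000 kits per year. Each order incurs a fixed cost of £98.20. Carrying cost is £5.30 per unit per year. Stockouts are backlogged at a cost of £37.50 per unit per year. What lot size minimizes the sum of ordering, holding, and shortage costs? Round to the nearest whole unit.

With planned backorders, Q* = √(2DS/H) · √((H+B)/B).
√(2DS/H) = √(2 × 36,000 × 98.2 / 5.3) = 1155.006.
√((H+B)/B) = √((5.3+37.5)/37.5) = 1.0683.
Q* ≈ 1233.929.

Q* ≈ 1,234 kits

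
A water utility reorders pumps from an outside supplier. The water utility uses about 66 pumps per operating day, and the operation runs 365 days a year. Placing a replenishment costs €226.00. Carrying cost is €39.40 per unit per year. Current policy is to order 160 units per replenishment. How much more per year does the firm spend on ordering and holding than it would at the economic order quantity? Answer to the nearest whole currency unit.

Extra cost ≈ €16,466 per year

Annual demand D = 66 × 365 = 24,090.
EOQ = √(2DS/H) = √(2 × 24,090 × 226 / 39.4) ≈ 525.70.
Cost at Q* = (D/Q*)S + (Q*/2)H = √(2DSH) ≈ €20,712.65.
Cost at Q = 160: (24,090/160)×226 + (160/2)×39.4 = €34,027.12 + €3,152.00 = €37,179.12.
Excess = €37,179.12 − €20,712.65 = €16,466.47.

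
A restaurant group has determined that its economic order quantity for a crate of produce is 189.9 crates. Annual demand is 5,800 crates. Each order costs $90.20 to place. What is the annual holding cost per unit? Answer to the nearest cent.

Invert the EOQ relation Q*² = 2DS/H.
From Q* = √(2DS/H): H = 2DS / Q*² = 2 × 5,800 × 90.2 / 189.9² = 29.0145.

H ≈ $29.01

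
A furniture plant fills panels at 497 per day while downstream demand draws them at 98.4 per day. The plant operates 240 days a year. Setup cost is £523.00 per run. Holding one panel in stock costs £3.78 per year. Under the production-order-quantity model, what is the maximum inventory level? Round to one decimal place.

Annual demand D = 98.4 × 240 = 23,616.
Production build-up factor (1 − d/p) = 1 − 98.4/497 = 0.8020.
Q* = √(2DS / (H(1 − d/p))) = √(2 × 23,616 × 523 / (3.78 × 0.8020)).
= √(24,702,336 / 3.0316) ≈ 2854.517.
Maximum inventory = Q*(1 − d/p) = 2854.517 × 0.8020 ≈ 2289.357.

I_max ≈ 2,289.4 panels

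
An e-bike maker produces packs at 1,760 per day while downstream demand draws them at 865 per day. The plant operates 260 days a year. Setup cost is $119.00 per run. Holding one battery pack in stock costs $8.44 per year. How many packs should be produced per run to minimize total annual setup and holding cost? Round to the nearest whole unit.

Annual demand D = 865 × 260 = 224,900.
Production build-up factor (1 − d/p) = 1 − 865/1,760 = 0.5085.
Q* = √(2DS / (H(1 − d/p))) = √(2 × 224,900 × 119 / (8.44 × 0.5085)).
= √(53,526,200 / 4.2919) ≈ 3531.480.

Q* ≈ 3,531 packs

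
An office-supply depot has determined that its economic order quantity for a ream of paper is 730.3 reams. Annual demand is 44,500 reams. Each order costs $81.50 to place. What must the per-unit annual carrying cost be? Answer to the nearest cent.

The basic EOQ model gives Q* = √(2DS/H); rearrange for the unknown.
From Q* = √(2DS/H): H = 2DS / Q*² = 2 × 44,500 × 81.5 / 730.3² = 13.6002.

H ≈ $13.60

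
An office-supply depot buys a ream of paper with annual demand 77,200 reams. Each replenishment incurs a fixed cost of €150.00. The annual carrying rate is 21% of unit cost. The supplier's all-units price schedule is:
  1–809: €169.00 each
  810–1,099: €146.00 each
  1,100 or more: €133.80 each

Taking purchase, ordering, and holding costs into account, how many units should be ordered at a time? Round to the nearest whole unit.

Holding cost per unit per year at price C is H = 0.21·C.
Candidates are each tier's EOQ (if it falls in that tier) and each price-break quantity.
EOQ at €169.00 = 807.8 (feasible in tier 1): TC = 77,200×€169.00 + (77,200/807.8)×150 + (807.8/2)×0.21×€169.00 = €13,075,469.64.
EOQ at €146.00 = 869.1 (feasible in tier 2): TC = 77,200×€146.00 + (77,200/869.1)×150 + (869.1/2)×0.21×€146.00 = €11,297,847.43.
EOQ at €133.80 = 907.9 < 1100, so use break Q=1100: TC = 77,200×€133.80 + (77,200/1100.0)×150 + (1100.0/2)×0.21×€133.80 = €10,355,341.17.
Lowest total cost is €10,355,341.17 at Q = 1100.0.

Q* ≈ 1,100 reams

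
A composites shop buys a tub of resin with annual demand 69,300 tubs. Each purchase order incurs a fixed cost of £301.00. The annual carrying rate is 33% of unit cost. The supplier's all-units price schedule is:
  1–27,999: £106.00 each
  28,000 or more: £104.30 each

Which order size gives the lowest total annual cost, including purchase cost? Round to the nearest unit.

Q* ≈ 1,092 tubs

Holding cost per unit per year at price C is H = 0.33·C.
Evaluate total cost at each tier's feasible EOQ or, if the EOQ is below the tier, at the tier's minimum quantity.
EOQ at £106.00 = 1092.1 (feasible in tier 1): TC = 69,300×£106.00 + (69,300/1092.1)×301 + (1092.1/2)×0.33×£106.00 = £7,384,001.00.
EOQ at £104.30 = 1100.9 < 28000, so use break Q=28000: TC = 69,300×£104.30 + (69,300/28000.0)×301 + (28000.0/2)×0.33×£104.30 = £7,710,600.97.
Lowest total cost is £7,384,001.00 at Q = 1092.1.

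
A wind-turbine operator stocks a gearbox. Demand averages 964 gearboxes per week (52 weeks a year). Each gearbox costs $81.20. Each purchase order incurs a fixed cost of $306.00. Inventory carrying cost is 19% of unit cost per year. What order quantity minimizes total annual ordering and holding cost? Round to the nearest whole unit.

Q* ≈ 1,410 gearboxes

Annual demand D = 964 × 52 = 50,128.
Holding cost H = 0.19 × $81.20 = $15.4280 per unit per year.
EOQ = √(2DS / H) = √(2 × 50,128 × 306 / 15.428).
= √(30,678,336 / 15.428) = √1,988,484.3142 ≈ 1410.136.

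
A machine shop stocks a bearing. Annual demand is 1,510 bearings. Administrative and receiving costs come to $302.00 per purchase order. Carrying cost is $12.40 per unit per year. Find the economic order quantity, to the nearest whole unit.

EOQ = √(2DS / H) = √(2 × 1,510 × 302 / 12.4).
= √(912,040 / 12.4) = √73,551.6129 ≈ 271.204.

Q* ≈ 271 bearings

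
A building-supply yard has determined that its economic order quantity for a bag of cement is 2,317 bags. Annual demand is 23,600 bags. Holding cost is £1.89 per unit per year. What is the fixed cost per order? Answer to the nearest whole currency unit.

Squaring Q* = √(2DS/H) gives Q*² = 2DS/H.
From Q* = √(2DS/H): S = Q*²H / (2D) = 2,317² × 1.89 / (2 × 23,600) = 214.9670.

S ≈ £215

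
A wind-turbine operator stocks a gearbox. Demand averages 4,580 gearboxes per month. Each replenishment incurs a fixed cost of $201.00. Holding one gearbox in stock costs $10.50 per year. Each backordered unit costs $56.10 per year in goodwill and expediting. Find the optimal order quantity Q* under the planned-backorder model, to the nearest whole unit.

Q* ≈ 1,581 gearboxes

Annual demand D = 4,580 × 12 = 54,960.
With planned backorders, Q* = √(2DS/H) · √((H+B)/B).
√(2DS/H) = √(2 × 54,960 × 201 / 10.5) = 1450.580.
√((H+B)/B) = √((10.5+56.1)/56.1) = 1.0896.
Q* ≈ 1580.511.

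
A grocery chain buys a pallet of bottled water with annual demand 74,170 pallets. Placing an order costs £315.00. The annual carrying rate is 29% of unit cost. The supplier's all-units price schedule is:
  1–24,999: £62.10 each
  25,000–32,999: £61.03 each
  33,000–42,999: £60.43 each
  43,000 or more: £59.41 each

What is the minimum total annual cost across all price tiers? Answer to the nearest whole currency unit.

TC* ≈ £4,634,966

Holding cost per unit per year at price C is H = 0.29·C.
For each price level, check whether its EOQ is feasible; otherwise the best quantity at that price is the breakpoint.
EOQ at £62.10 = 1610.8 (feasible in tier 1): TC = 74,170×£62.10 + (74,170/1610.8)×315 + (1610.8/2)×0.29×£62.10 = £4,634,965.76.
EOQ at £61.03 = 1624.9 < 25000, so use break Q=25000: TC = 74,170×£61.03 + (74,170/25000.0)×315 + (25000.0/2)×0.29×£61.03 = £4,748,763.39.
EOQ at £60.43 = 1632.9 < 33000, so use break Q=33000: TC = 74,170×£60.43 + (74,170/33000.0)×315 + (33000.0/2)×0.29×£60.43 = £4,771,958.64.
EOQ at £59.41 = 1646.9 < 43000, so use break Q=43000: TC = 74,170×£59.41 + (74,170/43000.0)×315 + (43000.0/2)×0.29×£59.41 = £4,777,404.39.
Lowest total cost among the candidates is at Q = 1610.8.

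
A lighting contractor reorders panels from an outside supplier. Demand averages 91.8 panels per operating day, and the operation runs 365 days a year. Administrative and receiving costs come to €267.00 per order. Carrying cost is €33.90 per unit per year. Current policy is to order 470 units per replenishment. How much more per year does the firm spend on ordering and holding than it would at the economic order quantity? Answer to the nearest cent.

Extra cost ≈ €2,372.81 per year

Annual demand D = 91.8 × 365 = 33,507.
EOQ = √(2DS/H) = √(2 × 33,507 × 267 / 33.9) ≈ 726.50.
Cost at Q* = (D/Q*)S + (Q*/2)H = √(2DSH) ≈ €24,628.52.
Cost at Q = 470: (33,507/470)×267 + (470/2)×33.9 = €19,034.83 + €7,966.50 = €27,001.33.
Excess = €27,001.33 − €24,628.52 = €2,372.81.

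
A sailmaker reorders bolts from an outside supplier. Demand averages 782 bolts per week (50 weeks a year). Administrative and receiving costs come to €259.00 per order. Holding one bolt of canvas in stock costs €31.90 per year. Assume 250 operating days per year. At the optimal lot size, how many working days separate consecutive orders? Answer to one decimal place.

T ≈ 5.1 days

Annual demand D = 782 × 50 = 39,100.
EOQ = √(2DS/H) = √(2 × 39,100 × 259 / 31.9) ≈ 796.82.
Cycle time = Q*/D × 250 = 796.82 / 39,100 × 250 ≈ 5.095 days.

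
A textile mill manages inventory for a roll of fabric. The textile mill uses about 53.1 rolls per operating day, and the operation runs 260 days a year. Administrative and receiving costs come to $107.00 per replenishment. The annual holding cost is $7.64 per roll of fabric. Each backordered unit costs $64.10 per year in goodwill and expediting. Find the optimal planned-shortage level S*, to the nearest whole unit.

S* ≈ 70 rolls

Annual demand D = 53.1 × 260 = 13,806.
With planned backorders, Q* = √(2DS/H) · √((H+B)/B).
√(2DS/H) = √(2 × 13,806 × 107 / 7.64) = 621.862.
√((H+B)/B) = √((7.64+64.1)/64.1) = 1.0579.
Q* ≈ 657.879.
S* = Q* · H/(H+B) = 657.879 × 7.64/71.74 ≈ 70.061.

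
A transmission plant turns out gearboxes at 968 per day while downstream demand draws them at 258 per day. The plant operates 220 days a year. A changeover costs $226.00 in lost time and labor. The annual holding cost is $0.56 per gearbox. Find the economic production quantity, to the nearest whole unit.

Q* ≈ 7,903 gearboxes

Annual demand D = 258 × 220 = 56,760.
Production build-up factor (1 − d/p) = 1 − 258/968 = 0.7335.
Q* = √(2DS / (H(1 − d/p))) = √(2 × 56,760 × 226 / (0.56 × 0.7335)).
= √(25,655,520 / 0.4107) ≈ 7903.235.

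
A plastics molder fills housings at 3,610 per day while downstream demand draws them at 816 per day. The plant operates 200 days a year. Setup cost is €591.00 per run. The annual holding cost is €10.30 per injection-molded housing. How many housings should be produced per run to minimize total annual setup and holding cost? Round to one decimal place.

Annual demand D = 816 × 200 = 163,200.
Production build-up factor (1 − d/p) = 1 − 816/3,610 = 0.7740.
Q* = √(2DS / (H(1 − d/p))) = √(2 × 163,200 × 591 / (10.3 × 0.7740)).
= √(192,902,400 / 7.9718) ≈ 4919.156.

Q* ≈ 4,919.2 housings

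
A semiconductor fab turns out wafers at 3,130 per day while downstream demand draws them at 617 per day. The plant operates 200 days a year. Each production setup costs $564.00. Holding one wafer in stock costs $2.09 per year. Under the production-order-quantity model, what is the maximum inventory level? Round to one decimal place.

I_max ≈ 7,312.5 wafers

Annual demand D = 617 × 200 = 123,400.
Production build-up factor (1 − d/p) = 1 − 617/3,130 = 0.8029.
Q* = √(2DS / (H(1 − d/p))) = √(2 × 123,400 × 564 / (2.09 × 0.8029)).
= √(139,195,200 / 1.678) ≈ 9107.830.
Maximum inventory = Q*(1 − d/p) = 9107.830 × 0.8029 ≈ 7312.453.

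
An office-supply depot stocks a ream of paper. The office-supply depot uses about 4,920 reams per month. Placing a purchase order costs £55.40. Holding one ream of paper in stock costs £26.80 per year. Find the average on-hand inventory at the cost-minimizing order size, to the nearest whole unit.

Annual demand D = 4,920 × 12 = 59,040.
The optimal lot size = √(2DS/H) = √(2 × 59,040 × 55.4 / 26.8) ≈ 494.06.
Average inventory = Q*/2 ≈ 494.06 / 2 = 247.028.

Average inventory ≈ 247 reams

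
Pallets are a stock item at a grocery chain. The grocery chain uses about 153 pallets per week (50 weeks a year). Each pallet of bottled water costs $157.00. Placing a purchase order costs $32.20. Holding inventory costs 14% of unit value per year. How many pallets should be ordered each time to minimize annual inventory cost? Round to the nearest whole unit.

Annual demand D = 153 × 50 = 7,650.
Holding cost H = 0.14 × $157.00 = $21.9800 per unit per year.
EOQ = √(2DS / H) = √(2 × 7,650 × 32.2 / 21.98).
= √(492,660 / 21.98) = √22,414.0127 ≈ 149.713.

Q* ≈ 150 pallets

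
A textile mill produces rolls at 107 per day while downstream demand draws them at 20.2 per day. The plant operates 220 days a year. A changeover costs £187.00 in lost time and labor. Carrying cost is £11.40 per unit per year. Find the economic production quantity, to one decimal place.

Annual demand D = 20.2 × 220 = 4,444.
Production build-up factor (1 − d/p) = 1 − 20.2/107 = 0.8112.
Q* = √(2DS / (H(1 − d/p))) = √(2 × 4,444 × 187 / (11.4 × 0.8112)).
= √(1,662,056 / 9.2479) ≈ 423.938.

Q* ≈ 423.9 rolls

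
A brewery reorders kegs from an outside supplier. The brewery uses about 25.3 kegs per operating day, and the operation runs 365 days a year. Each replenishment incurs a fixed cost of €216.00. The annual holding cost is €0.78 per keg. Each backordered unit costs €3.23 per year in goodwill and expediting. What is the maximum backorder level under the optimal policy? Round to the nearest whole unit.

S* ≈ 490 kegs

Annual demand D = 25.3 × 365 = 9,234.5.
With planned backorders, Q* = √(2DS/H) · √((H+B)/B).
√(2DS/H) = √(2 × 9,234.5 × 216 / 0.78) = 2261.524.
√((H+B)/B) = √((0.78+3.23)/3.23) = 1.1142.
Q* ≈ 2519.835.
S* = Q* · H/(H+B) = 2519.835 × 0.78/4.01 ≈ 490.143.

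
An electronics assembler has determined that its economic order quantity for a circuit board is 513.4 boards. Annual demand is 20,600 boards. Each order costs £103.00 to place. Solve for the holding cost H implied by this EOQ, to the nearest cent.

Invert the EOQ relation Q*² = 2DS/H.
From Q* = √(2DS/H): H = 2DS / Q*² = 2 × 20,600 × 103 / 513.4² = 16.0999.

H ≈ £16.10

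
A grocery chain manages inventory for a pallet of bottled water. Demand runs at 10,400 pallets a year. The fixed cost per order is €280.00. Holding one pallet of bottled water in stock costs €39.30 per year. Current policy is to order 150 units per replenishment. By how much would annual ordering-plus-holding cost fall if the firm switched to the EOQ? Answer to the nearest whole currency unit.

EOQ = √(2DS/H) = √(2 × 10,400 × 280 / 39.3) ≈ 384.96.
Cost at Q* = (D/Q*)S + (Q*/2)H = √(2DSH) ≈ €15,128.89.
Cost at Q = 150: (10,400/150)×280 + (150/2)×39.3 = €19,413.33 + €2,947.50 = €22,360.83.
Excess = €22,360.83 − €15,128.89 = €7,231.95.

Extra cost ≈ €7,232 per year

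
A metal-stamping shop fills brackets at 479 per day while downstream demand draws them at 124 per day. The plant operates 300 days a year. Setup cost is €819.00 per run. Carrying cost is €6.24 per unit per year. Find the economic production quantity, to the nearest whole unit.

Q* ≈ 3,630 brackets

Annual demand D = 124 × 300 = 37,200.
Production build-up factor (1 − d/p) = 1 − 124/479 = 0.7411.
Q* = √(2DS / (H(1 − d/p))) = √(2 × 37,200 × 819 / (6.24 × 0.7411)).
= √(60,933,600 / 4.6246) ≈ 3629.859.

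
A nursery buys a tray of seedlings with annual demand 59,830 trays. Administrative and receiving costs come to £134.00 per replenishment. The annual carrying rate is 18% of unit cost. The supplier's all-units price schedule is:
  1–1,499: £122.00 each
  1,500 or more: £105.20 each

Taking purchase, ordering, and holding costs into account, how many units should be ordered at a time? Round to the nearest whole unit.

Q* ≈ 1,500 trays

Holding cost per unit per year at price C is H = 0.18·C.
For each price level, check whether its EOQ is feasible; otherwise the best quantity at that price is the breakpoint.
EOQ at £122.00 = 854.5 (feasible in tier 1): TC = 59,830×£122.00 + (59,830/854.5)×134 + (854.5/2)×0.18×£122.00 = £7,318,024.76.
EOQ at £105.20 = 920.2 < 1500, so use break Q=1500: TC = 59,830×£105.20 + (59,830/1500.0)×134 + (1500.0/2)×0.18×£105.20 = £6,313,662.81.
Lowest total cost is £6,313,662.81 at Q = 1500.0.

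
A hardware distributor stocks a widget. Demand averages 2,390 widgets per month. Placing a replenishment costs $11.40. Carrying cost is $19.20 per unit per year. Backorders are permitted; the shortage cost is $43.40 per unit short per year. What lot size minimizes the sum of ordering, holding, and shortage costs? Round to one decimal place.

Annual demand D = 2,390 × 12 = 28,680.
With planned backorders, Q* = √(2DS/H) · √((H+B)/B).
√(2DS/H) = √(2 × 28,680 × 11.4 / 19.2) = 184.547.
√((H+B)/B) = √((19.2+43.4)/43.4) = 1.2010.
Q* ≈ 221.640.

Q* ≈ 221.6 widgets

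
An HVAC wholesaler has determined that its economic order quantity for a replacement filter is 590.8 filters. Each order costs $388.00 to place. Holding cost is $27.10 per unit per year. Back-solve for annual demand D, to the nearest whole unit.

D ≈ 12,190 filters per year

Invert the EOQ relation Q*² = 2DS/H.
From Q* = √(2DS/H): D = Q*²H / (2S) = 590.8² × 27.1 / (2 × 388) = 12189.574.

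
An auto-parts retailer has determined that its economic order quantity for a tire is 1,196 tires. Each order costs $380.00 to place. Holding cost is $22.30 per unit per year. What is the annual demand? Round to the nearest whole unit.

D ≈ 41,971 tires per year

Squaring Q* = √(2DS/H) gives Q*² = 2DS/H.
From Q* = √(2DS/H): D = Q*²H / (2S) = 1,196² × 22.3 / (2 × 380) = 41971.417.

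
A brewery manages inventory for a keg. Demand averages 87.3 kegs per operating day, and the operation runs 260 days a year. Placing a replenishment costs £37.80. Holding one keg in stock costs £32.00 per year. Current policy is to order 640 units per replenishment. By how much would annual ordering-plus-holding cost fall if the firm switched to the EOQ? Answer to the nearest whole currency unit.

Extra cost ≈ £4,170 per year

Annual demand D = 87.3 × 260 = 22,698.
EOQ = √(2DS/H) = √(2 × 22,698 × 37.8 / 32) ≈ 231.57.
Cost at Q* = (D/Q*)S + (Q*/2)H = √(2DSH) ≈ £7,410.20.
Cost at Q = 640: (22,698/640)×37.8 + (640/2)×32 = £1,340.60 + £10,240.00 = £11,580.60.
Excess = £11,580.60 − £7,410.20 = £4,170.40.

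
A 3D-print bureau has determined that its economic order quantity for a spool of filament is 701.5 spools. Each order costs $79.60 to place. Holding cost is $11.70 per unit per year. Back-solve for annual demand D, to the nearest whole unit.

Invert the EOQ relation Q*² = 2DS/H.
From Q* = √(2DS/H): D = Q*²H / (2S) = 701.5² × 11.7 / (2 × 79.6) = 36165.806.

D ≈ 36,166 spools per year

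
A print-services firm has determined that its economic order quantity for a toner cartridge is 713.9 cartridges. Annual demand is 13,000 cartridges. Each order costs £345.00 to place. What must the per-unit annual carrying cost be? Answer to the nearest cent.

The basic EOQ model gives Q* = √(2DS/H); rearrange for the unknown.
From Q* = √(2DS/H): H = 2DS / Q*² = 2 × 13,000 × 345 / 713.9² = 17.6002.

H ≈ £17.60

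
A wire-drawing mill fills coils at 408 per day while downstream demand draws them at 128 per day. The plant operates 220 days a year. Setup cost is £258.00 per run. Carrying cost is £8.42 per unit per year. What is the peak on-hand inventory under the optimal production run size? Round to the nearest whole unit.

Annual demand D = 128 × 220 = 28,160.
Production build-up factor (1 − d/p) = 1 − 128/408 = 0.6863.
Q* = √(2DS / (H(1 − d/p))) = √(2 × 28,160 × 258 / (8.42 × 0.6863)).
= √(14,530,560 / 5.7784) ≈ 1585.755.
Maximum inventory = Q*(1 − d/p) = 1585.755 × 0.6863 ≈ 1088.264.

I_max ≈ 1,088 coils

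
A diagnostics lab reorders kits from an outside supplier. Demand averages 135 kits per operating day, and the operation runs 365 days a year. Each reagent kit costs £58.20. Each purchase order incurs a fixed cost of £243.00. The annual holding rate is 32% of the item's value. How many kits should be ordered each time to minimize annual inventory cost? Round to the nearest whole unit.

Q* ≈ 1,134 kits

Annual demand D = 135 × 365 = 49,275.
Holding cost H = 0.32 × £58.20 = £18.6240 per unit per year.
EOQ = √(2DS / H) = √(2 × 49,275 × 243 / 18.624).
= √(23,947,650 / 18.624) = √1,285,848.9046 ≈ 1133.953.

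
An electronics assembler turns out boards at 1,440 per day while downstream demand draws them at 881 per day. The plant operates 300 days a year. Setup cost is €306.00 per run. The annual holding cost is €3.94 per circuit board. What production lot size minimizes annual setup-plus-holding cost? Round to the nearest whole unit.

Q* ≈ 10,284 boards

Annual demand D = 881 × 300 = 264,300.
Production build-up factor (1 − d/p) = 1 − 881/1,440 = 0.3882.
Q* = √(2DS / (H(1 − d/p))) = √(2 × 264,300 × 306 / (3.94 × 0.3882)).
= √(161,751,600 / 1.5295) ≈ 10283.750.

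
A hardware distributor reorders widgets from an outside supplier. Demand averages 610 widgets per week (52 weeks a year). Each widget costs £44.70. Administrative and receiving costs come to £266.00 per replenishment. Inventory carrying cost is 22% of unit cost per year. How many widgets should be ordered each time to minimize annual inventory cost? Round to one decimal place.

Q* ≈ 1,310.0 widgets

Annual demand D = 610 × 52 = 31,720.
Holding cost H = 0.22 × £44.70 = £9.8340 per unit per year.
EOQ = √(2DS / H) = √(2 × 31,720 × 266 / 9.834).
= √(16,875,040 / 9.834) = √1,715,989.4244 ≈ 1309.958.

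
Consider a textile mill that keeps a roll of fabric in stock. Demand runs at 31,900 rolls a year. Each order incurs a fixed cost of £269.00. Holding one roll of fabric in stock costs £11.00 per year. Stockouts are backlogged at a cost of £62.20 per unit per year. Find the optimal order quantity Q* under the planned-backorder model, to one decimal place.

Q* ≈ 1,355.0 rolls

With planned backorders, Q* = √(2DS/H) · √((H+B)/B).
√(2DS/H) = √(2 × 31,900 × 269 / 11) = 1249.080.
√((H+B)/B) = √((11+62.2)/62.2) = 1.0848.
Q* ≈ 1355.035.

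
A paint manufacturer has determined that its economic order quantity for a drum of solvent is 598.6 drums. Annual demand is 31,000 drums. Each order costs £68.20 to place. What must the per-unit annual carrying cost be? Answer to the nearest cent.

Invert the EOQ relation Q*² = 2DS/H.
From Q* = √(2DS/H): H = 2DS / Q*² = 2 × 31,000 × 68.2 / 598.6² = 11.8006.

H ≈ £11.80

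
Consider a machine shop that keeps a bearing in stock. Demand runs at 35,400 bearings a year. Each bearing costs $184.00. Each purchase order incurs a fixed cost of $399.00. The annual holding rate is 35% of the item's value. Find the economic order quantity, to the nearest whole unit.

Q* ≈ 662 bearings

Holding cost H = 0.35 × $184.00 = $64.4000 per unit per year.
EOQ = √(2DS / H) = √(2 × 35,400 × 399 / 64.4).
= √(28,249,200 / 64.4) = √438,652.1739 ≈ 662.308.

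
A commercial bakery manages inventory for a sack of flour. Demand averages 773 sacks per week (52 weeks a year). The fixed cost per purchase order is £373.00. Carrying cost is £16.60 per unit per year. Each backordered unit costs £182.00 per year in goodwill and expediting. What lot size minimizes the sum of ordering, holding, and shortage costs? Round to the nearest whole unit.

Q* ≈ 1,404 sacks

Annual demand D = 773 × 52 = 40,196.
With planned backorders, Q* = √(2DS/H) · √((H+B)/B).
√(2DS/H) = √(2 × 40,196 × 373 / 16.6) = 1344.023.
√((H+B)/B) = √((16.6+182)/182) = 1.0446.
Q* ≈ 1403.979.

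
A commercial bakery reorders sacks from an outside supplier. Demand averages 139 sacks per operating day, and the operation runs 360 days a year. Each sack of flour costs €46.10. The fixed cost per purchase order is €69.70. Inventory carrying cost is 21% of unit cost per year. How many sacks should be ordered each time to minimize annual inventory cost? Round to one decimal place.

Annual demand D = 139 × 360 = 50,040.
Holding cost H = 0.21 × €46.10 = €9.6810 per unit per year.
EOQ = √(2DS / H) = √(2 × 50,040 × 69.7 / 9.681).
= √(6,975,576 / 9.681) = √720,542.9191 ≈ 848.848.

Q* ≈ 848.8 sacks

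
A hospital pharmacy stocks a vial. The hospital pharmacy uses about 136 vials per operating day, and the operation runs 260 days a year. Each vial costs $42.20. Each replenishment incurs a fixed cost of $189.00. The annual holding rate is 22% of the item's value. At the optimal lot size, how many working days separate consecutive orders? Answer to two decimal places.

Annual demand D = 136 × 260 = 35,360.
Holding cost H = 0.22 × $42.20 = $9.2840 per unit per year.
Q* = √(2DS/H) = √(2 × 35,360 × 189 / 9.284) ≈ 1199.87.
Cycle time = Q*/D × 260 = 1199.87 / 35,360 × 260 ≈ 8.823 days.

T ≈ 8.82 days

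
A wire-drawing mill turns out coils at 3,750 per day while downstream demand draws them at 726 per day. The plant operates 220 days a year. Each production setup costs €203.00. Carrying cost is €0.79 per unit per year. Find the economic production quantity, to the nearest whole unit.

Q* ≈ 10,089 coils

Annual demand D = 726 × 220 = 159,720.
Production build-up factor (1 − d/p) = 1 − 726/3,750 = 0.8064.
Q* = √(2DS / (H(1 − d/p))) = √(2 × 159,720 × 203 / (0.79 × 0.8064)).
= √(64,846,320 / 0.6371) ≈ 10089.133.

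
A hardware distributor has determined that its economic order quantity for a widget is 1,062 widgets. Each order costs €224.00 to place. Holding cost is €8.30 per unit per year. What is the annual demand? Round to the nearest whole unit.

The basic EOQ model gives Q* = √(2DS/H); rearrange for the unknown.
From Q* = √(2DS/H): D = Q*²H / (2S) = 1,062² × 8.3 / (2 × 224) = 20895.324.

D ≈ 20,895 widgets per year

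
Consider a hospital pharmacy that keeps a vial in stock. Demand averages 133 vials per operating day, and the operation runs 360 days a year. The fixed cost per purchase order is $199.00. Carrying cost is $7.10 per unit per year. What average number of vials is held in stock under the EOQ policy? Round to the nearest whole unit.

Annual demand D = 133 × 360 = 47,880.
Q* = √(2DS/H) = √(2 × 47,880 × 199 / 7.1) ≈ 1638.28.
Average inventory = Q*/2 ≈ 1638.28 / 2 = 819.142.

Average inventory ≈ 819 vials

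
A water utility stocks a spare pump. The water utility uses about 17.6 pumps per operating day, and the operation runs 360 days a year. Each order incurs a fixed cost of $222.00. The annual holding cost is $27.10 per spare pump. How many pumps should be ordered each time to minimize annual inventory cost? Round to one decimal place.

Q* ≈ 322.2 pumps

Annual demand D = 17.6 × 360 = 6,336.
EOQ = √(2DS / H) = √(2 × 6,336 × 222 / 27.1).
= √(2,813,184 / 27.1) = √103,807.5277 ≈ 322.192.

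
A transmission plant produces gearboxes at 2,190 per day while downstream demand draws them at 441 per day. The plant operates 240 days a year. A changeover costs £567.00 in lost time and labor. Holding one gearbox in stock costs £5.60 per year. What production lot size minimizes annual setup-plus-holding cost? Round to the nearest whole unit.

Q* ≈ 5,180 gearboxes

Annual demand D = 441 × 240 = 105,840.
Production build-up factor (1 − d/p) = 1 − 441/2,190 = 0.7986.
Q* = √(2DS / (H(1 − d/p))) = √(2 × 105,840 × 567 / (5.6 × 0.7986)).
= √(120,022,560 / 4.4723) ≈ 5180.415.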